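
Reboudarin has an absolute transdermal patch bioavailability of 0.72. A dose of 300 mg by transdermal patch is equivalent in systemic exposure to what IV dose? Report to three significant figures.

D_iv = 216 mg

Systemic exposure from an extravascular dose = F × D_ev, so the equivalent IV dose is F × D_ev.
D_iv = F × D_ev = 0.72 × 300 = 216 mg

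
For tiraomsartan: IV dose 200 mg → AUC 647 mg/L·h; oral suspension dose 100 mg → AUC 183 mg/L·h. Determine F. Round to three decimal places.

F = (AUC_ev / D_ev) / (AUC_iv / D_iv)
  = (183/100) / (647/200)
  = 1.83 / 3.235 = 0.5657

F = 0.566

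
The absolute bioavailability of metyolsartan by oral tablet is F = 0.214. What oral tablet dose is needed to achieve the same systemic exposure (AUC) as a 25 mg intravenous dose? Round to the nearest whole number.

For equal systemic exposure: F × D_ev = D_iv
D_ev = D_iv / F = 25 / 0.214 = 116.822 mg

D_oral = 117 mg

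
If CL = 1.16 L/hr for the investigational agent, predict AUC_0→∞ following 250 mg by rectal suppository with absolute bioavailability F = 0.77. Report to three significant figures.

AUC = 166 mg/L·hr

AUC_0→∞ = F × Dose / CL
        = 0.77 × 250 / 1.16 = 165.948 mg/L·hr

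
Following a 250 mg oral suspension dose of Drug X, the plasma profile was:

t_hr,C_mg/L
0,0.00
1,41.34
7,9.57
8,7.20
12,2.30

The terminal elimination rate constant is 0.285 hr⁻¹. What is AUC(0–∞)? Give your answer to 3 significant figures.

Trapezoidal AUC_0→12:
  [0→1]: (0.00+41.34)/2 × 1 = 20.67
  [1→7]: (41.34+9.57)/2 × 6 = 152.73
  [7→8]: (9.57+7.20)/2 × 1 = 8.385
  [8→12]: (7.20+2.30)/2 × 4 = 19.0
  Sum = 200.785 mg/L·hr
Extrapolated tail: C_last / k_e = 2.30 / 0.285 = 8.070
AUC_0→∞ = 200.785 + 8.070 = 208.855 mg/L·hr

AUC = 209 mg/L·hr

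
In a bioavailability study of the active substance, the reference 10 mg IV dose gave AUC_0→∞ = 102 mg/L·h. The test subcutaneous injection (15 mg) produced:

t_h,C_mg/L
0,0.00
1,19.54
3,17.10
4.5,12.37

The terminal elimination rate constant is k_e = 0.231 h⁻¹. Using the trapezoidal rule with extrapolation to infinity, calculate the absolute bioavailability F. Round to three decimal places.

F = 0.798

Trapezoidal AUC_0→4.5 (subcutaneous injection):
  [0→1]: (0.00+19.54)/2 × 1 = 9.77
  [1→3]: (19.54+17.10)/2 × 2 = 36.64
  [3→4.5]: (17.10+12.37)/2 × 1.5 = 22.1025
  Sum = 68.5125 mg/L·h
Tail: C_last/k_e = 12.37/0.231 = 53.550
AUC_0→∞ (subcutaneous injection) = 68.5125 + 53.550 = 122.0625 mg/L·h
F = (AUC_ev/D_ev)/(AUC_iv/D_iv) = (122.0625/15)/(102/10) = 8.1375/10.2 = 0.7978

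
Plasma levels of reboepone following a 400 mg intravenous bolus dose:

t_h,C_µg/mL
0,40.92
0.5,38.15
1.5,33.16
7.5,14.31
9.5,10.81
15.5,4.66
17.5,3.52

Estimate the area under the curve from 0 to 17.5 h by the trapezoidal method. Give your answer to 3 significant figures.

Trapezoidal AUC_0→17.5:
  [0→0.5]: (40.92+38.15)/2 × 0.5 = 19.7675
  [0.5→1.5]: (38.15+33.16)/2 × 1 = 35.655
  [1.5→7.5]: (33.16+14.31)/2 × 6 = 142.41
  [7.5→9.5]: (14.31+10.81)/2 × 2 = 25.12
  [9.5→15.5]: (10.81+4.66)/2 × 6 = 46.41
  [15.5→17.5]: (4.66+3.52)/2 × 2 = 8.18
  Sum = 277.5425 µg/mL·h

AUC = 278 µg/mL·h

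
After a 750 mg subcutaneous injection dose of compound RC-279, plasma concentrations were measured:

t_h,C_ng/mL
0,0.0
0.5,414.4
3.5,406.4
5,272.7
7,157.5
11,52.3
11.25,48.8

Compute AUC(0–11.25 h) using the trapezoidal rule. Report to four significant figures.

Trapezoidal AUC_0→11.25:
  [0→0.5]: (0.0+414.4)/2 × 0.5 = 103.6
  [0.5→3.5]: (414.4+406.4)/2 × 3 = 1231.2
  [3.5→5]: (406.4+272.7)/2 × 1.5 = 509.325
  [5→7]: (272.7+157.5)/2 × 2 = 430.2
  [7→11]: (157.5+52.3)/2 × 4 = 419.6
  [11→11.25]: (52.3+48.8)/2 × 0.25 = 12.6375
  Sum = 2706.5625 ng/mL·h

AUC = 2707 ng/mL·h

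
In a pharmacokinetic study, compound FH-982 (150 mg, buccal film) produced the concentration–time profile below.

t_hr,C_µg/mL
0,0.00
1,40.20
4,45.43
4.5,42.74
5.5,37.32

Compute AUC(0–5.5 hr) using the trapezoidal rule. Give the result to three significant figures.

AUC = 211 µg/mL·hr

Trapezoidal AUC_0→5.5:
  [0→1]: (0.00+40.20)/2 × 1 = 20.1
  [1→4]: (40.20+45.43)/2 × 3 = 128.445
  [4→4.5]: (45.43+42.74)/2 × 0.5 = 22.0425
  [4.5→5.5]: (42.74+37.32)/2 × 1 = 40.03
  Sum = 210.6175 µg/mL·hr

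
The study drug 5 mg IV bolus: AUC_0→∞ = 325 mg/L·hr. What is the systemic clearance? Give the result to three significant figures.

CL = Dose_iv / AUC_0→∞
   = 5 / 325 = 0.0153846 L/hr

CL = 0.0154 L/hr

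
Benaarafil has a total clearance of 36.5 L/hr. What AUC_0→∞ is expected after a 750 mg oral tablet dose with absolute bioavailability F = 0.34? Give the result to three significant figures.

AUC = 6.99 mg/L·hr

AUC_0→∞ = F × Dose / CL
        = 0.34 × 750 / 36.5 = 6.9863 mg/L·hr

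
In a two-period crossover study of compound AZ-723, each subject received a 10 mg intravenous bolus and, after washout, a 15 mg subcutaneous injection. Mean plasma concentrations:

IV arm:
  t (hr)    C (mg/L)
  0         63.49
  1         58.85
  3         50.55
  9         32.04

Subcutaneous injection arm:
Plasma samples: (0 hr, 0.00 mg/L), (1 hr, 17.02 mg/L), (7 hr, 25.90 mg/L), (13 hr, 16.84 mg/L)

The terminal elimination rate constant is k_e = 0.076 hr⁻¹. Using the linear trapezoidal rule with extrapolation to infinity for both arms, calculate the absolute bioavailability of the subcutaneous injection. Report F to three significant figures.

Trapezoidal AUC_0→9 (IV):
  [0→1]: (63.49+58.85)/2 × 1 = 61.17
  [1→3]: (58.85+50.55)/2 × 2 = 109.4
  [3→9]: (50.55+32.04)/2 × 6 = 247.77
  Sum = 418.34 mg/L·hr
IV tail: 32.04/0.076 = 421.579; AUC_iv,0→∞ = 418.34 + 421.579 = 839.919 mg/L·hr
Trapezoidal AUC_0→13 (subcutaneous injection):
  [0→1]: (0.00+17.02)/2 × 1 = 8.51
  [1→7]: (17.02+25.90)/2 × 6 = 128.76
  [7→13]: (25.90+16.84)/2 × 6 = 128.22
  Sum = 265.49 mg/L·hr
subcutaneous injection tail: 16.84/0.076 = 221.579; AUC_ev,0→∞ = 265.49 + 221.579 = 487.069 mg/L·hr
F = (AUC_ev/D_ev)/(AUC_iv/D_iv) = (487.069/15)/(839.919/10) = 32.4713/83.9919 = 0.3866

F = 0.387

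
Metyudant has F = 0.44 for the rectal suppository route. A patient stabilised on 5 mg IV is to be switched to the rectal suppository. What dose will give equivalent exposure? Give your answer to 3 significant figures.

For equal systemic exposure: F × D_ev = D_iv
D_ev = D_iv / F = 5 / 0.44 = 11.3636 mg

D_rectal = 11.4 mg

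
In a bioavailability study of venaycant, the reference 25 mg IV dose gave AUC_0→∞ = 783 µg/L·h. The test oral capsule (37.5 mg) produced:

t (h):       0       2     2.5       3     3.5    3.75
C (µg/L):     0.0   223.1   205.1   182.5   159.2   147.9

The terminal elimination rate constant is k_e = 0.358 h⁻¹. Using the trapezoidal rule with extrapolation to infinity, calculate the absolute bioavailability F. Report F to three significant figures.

Trapezoidal AUC_0→3.75 (oral capsule):
  [0→2]: (0.0+223.1)/2 × 2 = 223.1
  [2→2.5]: (223.1+205.1)/2 × 0.5 = 107.05
  [2.5→3]: (205.1+182.5)/2 × 0.5 = 96.9
  [3→3.5]: (182.5+159.2)/2 × 0.5 = 85.425
  [3.5→3.75]: (159.2+147.9)/2 × 0.25 = 38.3875
  Sum = 550.8625 µg/L·h
Tail: C_last/k_e = 147.9/0.358 = 413.128
AUC_0→∞ (oral capsule) = 550.8625 + 413.128 = 963.9905 µg/L·h
F = (AUC_ev/D_ev)/(AUC_iv/D_iv) = (963.9905/37.5)/(783/25) = 25.7064/31.32 = 0.8208

F = 0.821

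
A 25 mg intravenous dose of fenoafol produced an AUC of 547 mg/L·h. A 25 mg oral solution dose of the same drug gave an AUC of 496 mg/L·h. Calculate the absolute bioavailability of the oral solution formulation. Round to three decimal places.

F = (AUC_ev / D_ev) / (AUC_iv / D_iv)
  = (496/25) / (547/25)
  = 19.84 / 21.88 = 0.9068

F = 0.907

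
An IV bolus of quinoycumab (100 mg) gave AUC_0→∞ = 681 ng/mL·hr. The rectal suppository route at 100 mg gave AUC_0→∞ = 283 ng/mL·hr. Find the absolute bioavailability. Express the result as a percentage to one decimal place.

F = 41.6%

F = (AUC_ev / D_ev) / (AUC_iv / D_iv)
  = (283/100) / (681/100)
  = 2.83 / 6.81 = 0.4156
  = 41.56%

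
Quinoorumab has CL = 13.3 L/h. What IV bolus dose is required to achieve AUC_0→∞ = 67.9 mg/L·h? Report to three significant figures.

Dose = 903 mg

Dose_iv = CL × AUC_0→∞
     = 13.3 × 67.9 = 903.07 mg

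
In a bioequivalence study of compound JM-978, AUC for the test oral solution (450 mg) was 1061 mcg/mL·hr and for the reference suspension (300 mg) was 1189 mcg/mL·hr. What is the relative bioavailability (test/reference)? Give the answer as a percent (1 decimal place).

F_rel = 59.5%

F_rel = (AUC_test/D_test) / (AUC_ref/D_ref)
      = (1061/450) / (1189/300)
      = 2.35778 / 3.96333 = 0.5949 = 59.49%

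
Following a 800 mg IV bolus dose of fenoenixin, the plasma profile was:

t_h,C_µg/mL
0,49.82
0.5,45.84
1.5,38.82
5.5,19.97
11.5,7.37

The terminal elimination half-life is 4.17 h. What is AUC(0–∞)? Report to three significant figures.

Trapezoidal AUC_0→11.5:
  [0→0.5]: (49.82+45.84)/2 × 0.5 = 23.915
  [0.5→1.5]: (45.84+38.82)/2 × 1 = 42.33
  [1.5→5.5]: (38.82+19.97)/2 × 4 = 117.58
  [5.5→11.5]: (19.97+7.37)/2 × 6 = 82.02
  Sum = 265.845 µg/mL·h
k_e = ln2 / t½ = 0.693147 / 4.17 = 0.1662 h^-1
Extrapolated tail: C_last / k_e = 7.37 / 0.1662 = 44.344
AUC_0→∞ = 265.845 + 44.344 = 310.189 µg/mL·h

AUC = 310 µg/mL·h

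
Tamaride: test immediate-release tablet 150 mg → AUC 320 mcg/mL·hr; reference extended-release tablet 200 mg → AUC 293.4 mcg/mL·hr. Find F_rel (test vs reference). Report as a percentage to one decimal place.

F_rel = 145.4%

F_rel = (AUC_test/D_test) / (AUC_ref/D_ref)
      = (320/150) / (293.4/200)
      = 2.13333 / 1.467 = 1.4542 = 145.42%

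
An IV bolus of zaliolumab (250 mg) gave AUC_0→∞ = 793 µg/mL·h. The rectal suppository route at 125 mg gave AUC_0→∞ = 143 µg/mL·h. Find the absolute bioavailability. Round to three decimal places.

F = (AUC_ev / D_ev) / (AUC_iv / D_iv)
  = (143/125) / (793/250)
  = 1.144 / 3.172 = 0.3607

F = 0.361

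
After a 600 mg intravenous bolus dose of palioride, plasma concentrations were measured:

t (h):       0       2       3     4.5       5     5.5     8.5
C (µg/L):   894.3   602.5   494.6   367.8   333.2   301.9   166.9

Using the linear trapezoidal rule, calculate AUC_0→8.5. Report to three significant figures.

AUC = 3730 µg/L·h

Trapezoidal AUC_0→8.5:
  [0→2]: (894.3+602.5)/2 × 2 = 1496.8
  [2→3]: (602.5+494.6)/2 × 1 = 548.55
  [3→4.5]: (494.6+367.8)/2 × 1.5 = 646.8
  [4.5→5]: (367.8+333.2)/2 × 0.5 = 175.25
  [5→5.5]: (333.2+301.9)/2 × 0.5 = 158.775
  [5.5→8.5]: (301.9+166.9)/2 × 3 = 703.2
  Sum = 3729.375 µg/L·h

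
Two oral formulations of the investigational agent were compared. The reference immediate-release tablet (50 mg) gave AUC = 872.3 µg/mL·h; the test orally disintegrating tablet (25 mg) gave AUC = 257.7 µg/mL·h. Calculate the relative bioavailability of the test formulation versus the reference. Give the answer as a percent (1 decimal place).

F_rel = (AUC_test/D_test) / (AUC_ref/D_ref)
      = (257.7/25) / (872.3/50)
      = 10.308 / 17.446 = 0.5909 = 59.09%

F_rel = 59.1%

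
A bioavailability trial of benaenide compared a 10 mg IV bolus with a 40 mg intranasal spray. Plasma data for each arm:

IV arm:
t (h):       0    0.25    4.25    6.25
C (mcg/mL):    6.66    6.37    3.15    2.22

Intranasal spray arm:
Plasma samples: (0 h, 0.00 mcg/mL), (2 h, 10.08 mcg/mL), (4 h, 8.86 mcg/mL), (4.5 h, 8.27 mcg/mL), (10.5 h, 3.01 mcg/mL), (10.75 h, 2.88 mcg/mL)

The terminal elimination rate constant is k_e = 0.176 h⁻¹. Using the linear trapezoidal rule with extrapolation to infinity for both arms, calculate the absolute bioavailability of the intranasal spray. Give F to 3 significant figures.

Trapezoidal AUC_0→6.25 (IV):
  [0→0.25]: (6.66+6.37)/2 × 0.25 = 1.62875
  [0.25→4.25]: (6.37+3.15)/2 × 4 = 19.04
  [4.25→6.25]: (3.15+2.22)/2 × 2 = 5.37
  Sum = 26.03875 mcg/mL·h
IV tail: 2.22/0.176 = 12.614; AUC_iv,0→∞ = 26.03875 + 12.614 = 38.65275 mcg/mL·h
Trapezoidal AUC_0→10.75 (intranasal spray):
  [0→2]: (0.00+10.08)/2 × 2 = 10.08
  [2→4]: (10.08+8.86)/2 × 2 = 18.94
  [4→4.5]: (8.86+8.27)/2 × 0.5 = 4.2825
  [4.5→10.5]: (8.27+3.01)/2 × 6 = 33.84
  [10.5→10.75]: (3.01+2.88)/2 × 0.25 = 0.73625
  Sum = 67.87875 mcg/mL·h
intranasal spray tail: 2.88/0.176 = 16.364; AUC_ev,0→∞ = 67.87875 + 16.364 = 84.24275 mcg/mL·h
F = (AUC_ev/D_ev)/(AUC_iv/D_iv) = (84.24275/40)/(38.65275/10) = 2.10607/3.865275 = 0.5449

F = 0.545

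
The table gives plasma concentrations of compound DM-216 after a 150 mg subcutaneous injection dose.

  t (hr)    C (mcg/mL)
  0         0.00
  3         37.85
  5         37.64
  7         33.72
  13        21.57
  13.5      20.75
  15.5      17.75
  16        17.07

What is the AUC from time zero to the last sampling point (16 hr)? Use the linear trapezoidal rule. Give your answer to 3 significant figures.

AUC = 427 mcg/mL·hr

Trapezoidal AUC_0→16:
  [0→3]: (0.00+37.85)/2 × 3 = 56.775
  [3→5]: (37.85+37.64)/2 × 2 = 75.49
  [5→7]: (37.64+33.72)/2 × 2 = 71.36
  [7→13]: (33.72+21.57)/2 × 6 = 165.87
  [13→13.5]: (21.57+20.75)/2 × 0.5 = 10.58
  [13.5→15.5]: (20.75+17.75)/2 × 2 = 38.5
  [15.5→16]: (17.75+17.07)/2 × 0.5 = 8.705
  Sum = 427.28 mcg/mL·hr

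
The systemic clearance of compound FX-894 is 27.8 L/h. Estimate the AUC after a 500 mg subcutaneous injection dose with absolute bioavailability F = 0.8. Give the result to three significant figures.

AUC = 14.4 mg/L·h

AUC_0→∞ = F × Dose / CL
        = 0.8 × 500 / 27.8 = 14.3885 mg/L·h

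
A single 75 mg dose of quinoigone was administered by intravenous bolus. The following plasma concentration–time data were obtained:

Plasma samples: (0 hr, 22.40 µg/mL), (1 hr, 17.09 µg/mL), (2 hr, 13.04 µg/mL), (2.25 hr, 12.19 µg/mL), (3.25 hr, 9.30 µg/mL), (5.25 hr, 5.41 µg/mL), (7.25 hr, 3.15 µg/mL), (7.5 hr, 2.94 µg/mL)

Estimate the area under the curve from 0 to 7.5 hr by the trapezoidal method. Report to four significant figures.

AUC = 72.74 µg/mL·hr

Trapezoidal AUC_0→7.5:
  [0→1]: (22.40+17.09)/2 × 1 = 19.745
  [1→2]: (17.09+13.04)/2 × 1 = 15.065
  [2→2.25]: (13.04+12.19)/2 × 0.25 = 3.15375
  [2.25→3.25]: (12.19+9.30)/2 × 1 = 10.745
  [3.25→5.25]: (9.30+5.41)/2 × 2 = 14.71
  [5.25→7.25]: (5.41+3.15)/2 × 2 = 8.56
  [7.25→7.5]: (3.15+2.94)/2 × 0.25 = 0.76125
  Sum = 72.74 µg/mL·hr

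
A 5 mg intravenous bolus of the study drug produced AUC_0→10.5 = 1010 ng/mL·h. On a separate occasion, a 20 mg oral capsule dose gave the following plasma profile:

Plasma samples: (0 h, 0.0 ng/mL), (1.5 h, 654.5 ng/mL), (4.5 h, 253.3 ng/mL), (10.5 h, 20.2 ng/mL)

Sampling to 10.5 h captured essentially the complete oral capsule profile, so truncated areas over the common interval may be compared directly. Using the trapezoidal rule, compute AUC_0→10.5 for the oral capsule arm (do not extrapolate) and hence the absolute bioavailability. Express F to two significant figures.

Trapezoidal AUC_0→10.5 (oral capsule):
  [0→1.5]: (0.0+654.5)/2 × 1.5 = 490.875
  [1.5→4.5]: (654.5+253.3)/2 × 3 = 1361.7
  [4.5→10.5]: (253.3+20.2)/2 × 6 = 820.5
  Sum = 2673.075 ng/mL·h
F = (AUC_ev/D_ev)/(AUC_iv/D_iv) = (2673.075/20)/(1010/5) = 133.65375/202 = 0.6617

F = 0.66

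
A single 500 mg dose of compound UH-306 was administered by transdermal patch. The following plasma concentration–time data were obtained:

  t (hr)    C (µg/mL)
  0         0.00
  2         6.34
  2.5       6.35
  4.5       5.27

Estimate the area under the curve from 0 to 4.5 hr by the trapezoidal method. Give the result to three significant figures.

Trapezoidal AUC_0→4.5:
  [0→2]: (0.00+6.34)/2 × 2 = 6.34
  [2→2.5]: (6.34+6.35)/2 × 0.5 = 3.1725
  [2.5→4.5]: (6.35+5.27)/2 × 2 = 11.62
  Sum = 21.1325 µg/mL·hr

AUC = 21.1 µg/mL·hr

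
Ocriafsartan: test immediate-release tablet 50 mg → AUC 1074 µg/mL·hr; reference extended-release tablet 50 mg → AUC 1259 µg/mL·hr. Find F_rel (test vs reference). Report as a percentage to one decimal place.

F_rel = 85.3%

F_rel = (AUC_test/D_test) / (AUC_ref/D_ref)
      = (1074/50) / (1259/50)
      = 21.48 / 25.18 = 0.8531 = 85.31%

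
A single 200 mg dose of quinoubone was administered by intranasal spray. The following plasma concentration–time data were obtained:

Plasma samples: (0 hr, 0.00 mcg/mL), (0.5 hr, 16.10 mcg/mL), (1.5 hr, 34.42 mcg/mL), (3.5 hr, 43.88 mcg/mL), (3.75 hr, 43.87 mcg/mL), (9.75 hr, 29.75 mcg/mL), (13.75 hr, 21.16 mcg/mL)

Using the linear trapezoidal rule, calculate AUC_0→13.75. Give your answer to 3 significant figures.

Trapezoidal AUC_0→13.75:
  [0→0.5]: (0.00+16.10)/2 × 0.5 = 4.025
  [0.5→1.5]: (16.10+34.42)/2 × 1 = 25.26
  [1.5→3.5]: (34.42+43.88)/2 × 2 = 78.3
  [3.5→3.75]: (43.88+43.87)/2 × 0.25 = 10.96875
  [3.75→9.75]: (43.87+29.75)/2 × 6 = 220.86
  [9.75→13.75]: (29.75+21.16)/2 × 4 = 101.82
  Sum = 441.23375 mcg/mL·hr

AUC = 441 mcg/mL·hr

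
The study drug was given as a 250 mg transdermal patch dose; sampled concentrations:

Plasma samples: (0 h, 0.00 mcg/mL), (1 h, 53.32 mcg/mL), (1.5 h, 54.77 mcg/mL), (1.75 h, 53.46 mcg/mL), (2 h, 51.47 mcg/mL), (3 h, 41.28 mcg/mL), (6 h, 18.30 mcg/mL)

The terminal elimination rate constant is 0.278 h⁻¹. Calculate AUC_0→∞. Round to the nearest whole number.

Trapezoidal AUC_0→6:
  [0→1]: (0.00+53.32)/2 × 1 = 26.66
  [1→1.5]: (53.32+54.77)/2 × 0.5 = 27.0225
  [1.5→1.75]: (54.77+53.46)/2 × 0.25 = 13.52875
  [1.75→2]: (53.46+51.47)/2 × 0.25 = 13.11625
  [2→3]: (51.47+41.28)/2 × 1 = 46.375
  [3→6]: (41.28+18.30)/2 × 3 = 89.37
  Sum = 216.0725 mcg/mL·h
Extrapolated tail: C_last / k_e = 18.30 / 0.278 = 65.827
AUC_0→∞ = 216.0725 + 65.827 = 281.8995 mcg/mL·h

AUC = 282 mcg/mL·h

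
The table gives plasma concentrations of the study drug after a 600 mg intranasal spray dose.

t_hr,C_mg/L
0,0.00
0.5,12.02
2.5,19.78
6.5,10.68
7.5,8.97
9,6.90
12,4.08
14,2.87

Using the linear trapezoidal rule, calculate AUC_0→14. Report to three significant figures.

AUC = 141 mg/L·hr

Trapezoidal AUC_0→14:
  [0→0.5]: (0.00+12.02)/2 × 0.5 = 3.005
  [0.5→2.5]: (12.02+19.78)/2 × 2 = 31.8
  [2.5→6.5]: (19.78+10.68)/2 × 4 = 60.92
  [6.5→7.5]: (10.68+8.97)/2 × 1 = 9.825
  [7.5→9]: (8.97+6.90)/2 × 1.5 = 11.9025
  [9→12]: (6.90+4.08)/2 × 3 = 16.47
  [12→14]: (4.08+2.87)/2 × 2 = 6.95
  Sum = 140.8725 mg/L·hr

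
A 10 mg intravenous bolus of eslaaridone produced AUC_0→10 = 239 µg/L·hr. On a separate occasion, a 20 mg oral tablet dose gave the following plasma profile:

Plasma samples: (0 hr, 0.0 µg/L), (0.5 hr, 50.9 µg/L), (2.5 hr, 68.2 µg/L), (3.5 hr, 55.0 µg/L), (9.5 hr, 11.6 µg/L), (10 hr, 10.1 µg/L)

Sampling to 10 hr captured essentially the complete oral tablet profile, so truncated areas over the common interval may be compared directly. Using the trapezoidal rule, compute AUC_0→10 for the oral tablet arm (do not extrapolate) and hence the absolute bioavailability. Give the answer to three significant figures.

F = 0.834

Trapezoidal AUC_0→10 (oral tablet):
  [0→0.5]: (0.0+50.9)/2 × 0.5 = 12.725
  [0.5→2.5]: (50.9+68.2)/2 × 2 = 119.1
  [2.5→3.5]: (68.2+55.0)/2 × 1 = 61.6
  [3.5→9.5]: (55.0+11.6)/2 × 6 = 199.8
  [9.5→10]: (11.6+10.1)/2 × 0.5 = 5.425
  Sum = 398.65 µg/L·hr
F = (AUC_ev/D_ev)/(AUC_iv/D_iv) = (398.65/20)/(239/10) = 19.9325/23.9 = 0.8340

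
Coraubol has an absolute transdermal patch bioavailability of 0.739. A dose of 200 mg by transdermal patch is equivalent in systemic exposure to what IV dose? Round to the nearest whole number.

D_iv = 148 mg

Systemic exposure from an extravascular dose = F × D_ev, so the equivalent IV dose is F × D_ev.
D_iv = F × D_ev = 0.739 × 200 = 147.8 mg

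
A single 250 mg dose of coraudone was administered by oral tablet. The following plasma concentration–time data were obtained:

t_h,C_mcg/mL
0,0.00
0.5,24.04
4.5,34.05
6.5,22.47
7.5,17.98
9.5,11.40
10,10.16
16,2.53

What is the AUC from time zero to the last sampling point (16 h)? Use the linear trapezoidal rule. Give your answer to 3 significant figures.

Trapezoidal AUC_0→16:
  [0→0.5]: (0.00+24.04)/2 × 0.5 = 6.01
  [0.5→4.5]: (24.04+34.05)/2 × 4 = 116.18
  [4.5→6.5]: (34.05+22.47)/2 × 2 = 56.52
  [6.5→7.5]: (22.47+17.98)/2 × 1 = 20.225
  [7.5→9.5]: (17.98+11.40)/2 × 2 = 29.38
  [9.5→10]: (11.40+10.16)/2 × 0.5 = 5.39
  [10→16]: (10.16+2.53)/2 × 6 = 38.07
  Sum = 271.775 mcg/mL·h

AUC = 272 mcg/mL·h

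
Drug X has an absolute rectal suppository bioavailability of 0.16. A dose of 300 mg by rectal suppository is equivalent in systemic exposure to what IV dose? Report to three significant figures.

D_iv = 48.0 mg

Systemic exposure from an extravascular dose = F × D_ev, so the equivalent IV dose is F × D_ev.
D_iv = F × D_ev = 0.16 × 300 = 48 mg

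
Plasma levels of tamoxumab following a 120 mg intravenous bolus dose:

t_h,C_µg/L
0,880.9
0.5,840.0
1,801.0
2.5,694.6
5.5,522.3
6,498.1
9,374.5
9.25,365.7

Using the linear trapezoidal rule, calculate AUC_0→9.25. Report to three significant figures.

AUC = 5440 µg/L·h

Trapezoidal AUC_0→9.25:
  [0→0.5]: (880.9+840.0)/2 × 0.5 = 430.225
  [0.5→1]: (840.0+801.0)/2 × 0.5 = 410.25
  [1→2.5]: (801.0+694.6)/2 × 1.5 = 1121.7
  [2.5→5.5]: (694.6+522.3)/2 × 3 = 1825.35
  [5.5→6]: (522.3+498.1)/2 × 0.5 = 255.1
  [6→9]: (498.1+374.5)/2 × 3 = 1308.9
  [9→9.25]: (374.5+365.7)/2 × 0.25 = 92.525
  Sum = 5444.05 µg/L·h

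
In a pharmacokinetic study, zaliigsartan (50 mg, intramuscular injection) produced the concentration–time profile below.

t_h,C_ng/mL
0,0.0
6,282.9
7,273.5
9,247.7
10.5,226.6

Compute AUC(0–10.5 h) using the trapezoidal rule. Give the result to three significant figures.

AUC = 2000 ng/mL·h

Trapezoidal AUC_0→10.5:
  [0→6]: (0.0+282.9)/2 × 6 = 848.7
  [6→7]: (282.9+273.5)/2 × 1 = 278.2
  [7→9]: (273.5+247.7)/2 × 2 = 521.2
  [9→10.5]: (247.7+226.6)/2 × 1.5 = 355.725
  Sum = 2003.825 ng/mL·h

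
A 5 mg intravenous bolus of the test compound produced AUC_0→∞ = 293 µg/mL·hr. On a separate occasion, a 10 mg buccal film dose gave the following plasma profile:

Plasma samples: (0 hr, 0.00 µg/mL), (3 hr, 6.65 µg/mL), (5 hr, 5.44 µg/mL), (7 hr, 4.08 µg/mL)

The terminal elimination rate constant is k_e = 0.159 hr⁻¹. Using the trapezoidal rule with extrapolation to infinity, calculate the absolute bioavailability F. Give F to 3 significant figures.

F = 0.0977

Trapezoidal AUC_0→7 (buccal film):
  [0→3]: (0.00+6.65)/2 × 3 = 9.975
  [3→5]: (6.65+5.44)/2 × 2 = 12.09
  [5→7]: (5.44+4.08)/2 × 2 = 9.52
  Sum = 31.585 µg/mL·hr
Tail: C_last/k_e = 4.08/0.159 = 25.660
AUC_0→∞ (buccal film) = 31.585 + 25.660 = 57.245 µg/mL·hr
F = (AUC_ev/D_ev)/(AUC_iv/D_iv) = (57.245/10)/(293/5) = 5.7245/58.6 = 0.0977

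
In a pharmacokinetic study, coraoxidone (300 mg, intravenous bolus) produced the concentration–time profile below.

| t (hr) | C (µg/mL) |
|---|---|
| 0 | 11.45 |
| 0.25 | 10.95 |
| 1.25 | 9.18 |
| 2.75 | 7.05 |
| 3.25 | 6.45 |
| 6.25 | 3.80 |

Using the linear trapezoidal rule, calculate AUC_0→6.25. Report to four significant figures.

Trapezoidal AUC_0→6.25:
  [0→0.25]: (11.45+10.95)/2 × 0.25 = 2.8
  [0.25→1.25]: (10.95+9.18)/2 × 1 = 10.065
  [1.25→2.75]: (9.18+7.05)/2 × 1.5 = 12.1725
  [2.75→3.25]: (7.05+6.45)/2 × 0.5 = 3.375
  [3.25→6.25]: (6.45+3.80)/2 × 3 = 15.375
  Sum = 43.7875 µg/mL·hr

AUC = 43.79 µg/mL·hr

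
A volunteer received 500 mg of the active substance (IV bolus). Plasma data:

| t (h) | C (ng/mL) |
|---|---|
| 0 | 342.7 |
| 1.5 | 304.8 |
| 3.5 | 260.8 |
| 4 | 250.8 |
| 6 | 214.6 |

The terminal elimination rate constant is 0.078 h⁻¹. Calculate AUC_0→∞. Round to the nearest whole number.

AUC = 4396 ng/mL·h

Trapezoidal AUC_0→6:
  [0→1.5]: (342.7+304.8)/2 × 1.5 = 485.625
  [1.5→3.5]: (304.8+260.8)/2 × 2 = 565.6
  [3.5→4]: (260.8+250.8)/2 × 0.5 = 127.9
  [4→6]: (250.8+214.6)/2 × 2 = 465.4
  Sum = 1644.525 ng/mL·h
Extrapolated tail: C_last / k_e = 214.6 / 0.078 = 2751.282
AUC_0→∞ = 1644.525 + 2751.282 = 4395.807 ng/mL·h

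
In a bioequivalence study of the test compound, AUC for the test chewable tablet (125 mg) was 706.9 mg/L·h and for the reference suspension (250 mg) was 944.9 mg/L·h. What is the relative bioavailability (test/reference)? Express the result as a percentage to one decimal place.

F_rel = 149.6%

F_rel = (AUC_test/D_test) / (AUC_ref/D_ref)
      = (706.9/125) / (944.9/250)
      = 5.6552 / 3.7796 = 1.4962 = 149.62%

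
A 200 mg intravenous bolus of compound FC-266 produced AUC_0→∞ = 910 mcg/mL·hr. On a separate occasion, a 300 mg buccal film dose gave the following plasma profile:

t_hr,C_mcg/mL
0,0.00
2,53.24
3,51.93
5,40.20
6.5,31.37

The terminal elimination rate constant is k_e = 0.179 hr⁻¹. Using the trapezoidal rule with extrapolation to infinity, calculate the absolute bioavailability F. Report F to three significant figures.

F = 0.313

Trapezoidal AUC_0→6.5 (buccal film):
  [0→2]: (0.00+53.24)/2 × 2 = 53.24
  [2→3]: (53.24+51.93)/2 × 1 = 52.585
  [3→5]: (51.93+40.20)/2 × 2 = 92.13
  [5→6.5]: (40.20+31.37)/2 × 1.5 = 53.6775
  Sum = 251.6325 mcg/mL·hr
Tail: C_last/k_e = 31.37/0.179 = 175.251
AUC_0→∞ (buccal film) = 251.6325 + 175.251 = 426.8835 mcg/mL·hr
F = (AUC_ev/D_ev)/(AUC_iv/D_iv) = (426.8835/300)/(910/200) = 1.422945/4.55 = 0.3127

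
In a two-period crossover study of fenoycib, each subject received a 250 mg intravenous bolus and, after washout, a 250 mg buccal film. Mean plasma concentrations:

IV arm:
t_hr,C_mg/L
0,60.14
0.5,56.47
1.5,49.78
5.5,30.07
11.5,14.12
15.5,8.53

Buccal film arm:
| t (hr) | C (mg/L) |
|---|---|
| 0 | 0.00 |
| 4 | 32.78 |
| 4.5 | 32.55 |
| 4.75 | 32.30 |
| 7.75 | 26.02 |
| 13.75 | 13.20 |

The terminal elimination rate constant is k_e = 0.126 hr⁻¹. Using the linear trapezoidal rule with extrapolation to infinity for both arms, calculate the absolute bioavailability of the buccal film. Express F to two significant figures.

Trapezoidal AUC_0→15.5 (IV):
  [0→0.5]: (60.14+56.47)/2 × 0.5 = 29.1525
  [0.5→1.5]: (56.47+49.78)/2 × 1 = 53.125
  [1.5→5.5]: (49.78+30.07)/2 × 4 = 159.7
  [5.5→11.5]: (30.07+14.12)/2 × 6 = 132.57
  [11.5→15.5]: (14.12+8.53)/2 × 4 = 45.3
  Sum = 419.8475 mg/L·hr
IV tail: 8.53/0.126 = 67.698; AUC_iv,0→∞ = 419.8475 + 67.698 = 487.5455 mg/L·hr
Trapezoidal AUC_0→13.75 (buccal film):
  [0→4]: (0.00+32.78)/2 × 4 = 65.56
  [4→4.5]: (32.78+32.55)/2 × 0.5 = 16.3325
  [4.5→4.75]: (32.55+32.30)/2 × 0.25 = 8.10625
  [4.75→7.75]: (32.30+26.02)/2 × 3 = 87.48
  [7.75→13.75]: (26.02+13.20)/2 × 6 = 117.66
  Sum = 295.13875 mg/L·hr
buccal film tail: 13.20/0.126 = 104.762; AUC_ev,0→∞ = 295.13875 + 104.762 = 399.90075 mg/L·hr
F = (AUC_ev/D_ev)/(AUC_iv/D_iv) = (399.90075/250)/(487.5455/250) = 1.599603/1.950182 = 0.8202

F = 0.82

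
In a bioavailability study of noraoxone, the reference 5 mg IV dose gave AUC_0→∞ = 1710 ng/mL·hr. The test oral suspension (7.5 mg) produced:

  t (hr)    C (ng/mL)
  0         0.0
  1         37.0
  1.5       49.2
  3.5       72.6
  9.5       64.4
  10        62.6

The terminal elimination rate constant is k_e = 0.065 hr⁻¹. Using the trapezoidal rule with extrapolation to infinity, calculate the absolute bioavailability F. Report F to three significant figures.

F = 0.611

Trapezoidal AUC_0→10 (oral suspension):
  [0→1]: (0.0+37.0)/2 × 1 = 18.5
  [1→1.5]: (37.0+49.2)/2 × 0.5 = 21.55
  [1.5→3.5]: (49.2+72.6)/2 × 2 = 121.8
  [3.5→9.5]: (72.6+64.4)/2 × 6 = 411.0
  [9.5→10]: (64.4+62.6)/2 × 0.5 = 31.75
  Sum = 604.6 ng/mL·hr
Tail: C_last/k_e = 62.6/0.065 = 963.077
AUC_0→∞ (oral suspension) = 604.6 + 963.077 = 1567.677 ng/mL·hr
F = (AUC_ev/D_ev)/(AUC_iv/D_iv) = (1567.677/7.5)/(1710/5) = 209.0236/342 = 0.6112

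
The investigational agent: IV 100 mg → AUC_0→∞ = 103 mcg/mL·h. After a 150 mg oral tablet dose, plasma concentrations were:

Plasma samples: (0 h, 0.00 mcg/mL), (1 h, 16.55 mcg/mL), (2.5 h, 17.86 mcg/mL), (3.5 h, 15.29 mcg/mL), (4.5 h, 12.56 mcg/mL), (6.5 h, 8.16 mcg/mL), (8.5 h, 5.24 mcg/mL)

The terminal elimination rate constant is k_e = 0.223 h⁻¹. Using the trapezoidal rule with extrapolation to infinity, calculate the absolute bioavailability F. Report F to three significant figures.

Trapezoidal AUC_0→8.5 (oral tablet):
  [0→1]: (0.00+16.55)/2 × 1 = 8.275
  [1→2.5]: (16.55+17.86)/2 × 1.5 = 25.8075
  [2.5→3.5]: (17.86+15.29)/2 × 1 = 16.575
  [3.5→4.5]: (15.29+12.56)/2 × 1 = 13.925
  [4.5→6.5]: (12.56+8.16)/2 × 2 = 20.72
  [6.5→8.5]: (8.16+5.24)/2 × 2 = 13.4
  Sum = 98.7025 mcg/mL·h
Tail: C_last/k_e = 5.24/0.223 = 23.498
AUC_0→∞ (oral tablet) = 98.7025 + 23.498 = 122.2005 mcg/mL·h
F = (AUC_ev/D_ev)/(AUC_iv/D_iv) = (122.2005/150)/(103/100) = 0.81467/1.03 = 0.7909

F = 0.791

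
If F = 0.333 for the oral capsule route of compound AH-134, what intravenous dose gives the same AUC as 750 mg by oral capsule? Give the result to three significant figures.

D_iv = 250 mg

Systemic exposure from an extravascular dose = F × D_ev, so the equivalent IV dose is F × D_ev.
D_iv = F × D_ev = 0.333 × 750 = 249.75 mg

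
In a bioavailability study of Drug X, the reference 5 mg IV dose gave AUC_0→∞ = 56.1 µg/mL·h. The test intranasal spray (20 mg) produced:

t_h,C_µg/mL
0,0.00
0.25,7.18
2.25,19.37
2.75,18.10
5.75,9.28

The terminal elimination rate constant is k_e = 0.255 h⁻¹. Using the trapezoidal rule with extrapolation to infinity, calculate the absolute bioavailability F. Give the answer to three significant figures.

Trapezoidal AUC_0→5.75 (intranasal spray):
  [0→0.25]: (0.00+7.18)/2 × 0.25 = 0.8975
  [0.25→2.25]: (7.18+19.37)/2 × 2 = 26.55
  [2.25→2.75]: (19.37+18.10)/2 × 0.5 = 9.3675
  [2.75→5.75]: (18.10+9.28)/2 × 3 = 41.07
  Sum = 77.885 µg/mL·h
Tail: C_last/k_e = 9.28/0.255 = 36.392
AUC_0→∞ (intranasal spray) = 77.885 + 36.392 = 114.277 µg/mL·h
F = (AUC_ev/D_ev)/(AUC_iv/D_iv) = (114.277/20)/(56.1/5) = 5.71385/11.22 = 0.5093

F = 0.509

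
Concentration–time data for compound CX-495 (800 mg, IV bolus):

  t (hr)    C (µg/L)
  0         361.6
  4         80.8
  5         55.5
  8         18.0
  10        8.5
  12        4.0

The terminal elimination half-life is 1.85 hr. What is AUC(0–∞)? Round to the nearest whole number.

AUC = 1113 µg/L·hr

Trapezoidal AUC_0→12:
  [0→4]: (361.6+80.8)/2 × 4 = 884.8
  [4→5]: (80.8+55.5)/2 × 1 = 68.15
  [5→8]: (55.5+18.0)/2 × 3 = 110.25
  [8→10]: (18.0+8.5)/2 × 2 = 26.5
  [10→12]: (8.5+4.0)/2 × 2 = 12.5
  Sum = 1102.2 µg/L·hr
k_e = ln2 / t½ = 0.693147 / 1.85 = 0.3747 hr^-1
Extrapolated tail: C_last / k_e = 4.0 / 0.3747 = 10.675
AUC_0→∞ = 1102.2 + 10.675 = 1112.875 µg/L·hr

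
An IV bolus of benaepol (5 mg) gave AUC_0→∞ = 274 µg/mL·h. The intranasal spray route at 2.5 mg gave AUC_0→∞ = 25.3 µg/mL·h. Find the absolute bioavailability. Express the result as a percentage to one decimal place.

F = (AUC_ev / D_ev) / (AUC_iv / D_iv)
  = (25.3/2.5) / (274/5)
  = 10.12 / 54.8 = 0.1847
  = 18.47%

F = 18.5%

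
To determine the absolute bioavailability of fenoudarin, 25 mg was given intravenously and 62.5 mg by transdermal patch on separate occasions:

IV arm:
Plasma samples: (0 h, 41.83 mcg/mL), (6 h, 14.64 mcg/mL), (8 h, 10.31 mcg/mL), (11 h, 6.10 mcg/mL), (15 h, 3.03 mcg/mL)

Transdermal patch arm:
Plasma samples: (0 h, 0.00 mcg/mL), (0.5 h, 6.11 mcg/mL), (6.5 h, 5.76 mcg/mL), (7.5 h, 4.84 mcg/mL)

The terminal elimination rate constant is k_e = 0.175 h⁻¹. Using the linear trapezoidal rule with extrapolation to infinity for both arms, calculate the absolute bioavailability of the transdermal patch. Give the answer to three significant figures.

F = 0.110

Trapezoidal AUC_0→15 (IV):
  [0→6]: (41.83+14.64)/2 × 6 = 169.41
  [6→8]: (14.64+10.31)/2 × 2 = 24.95
  [8→11]: (10.31+6.10)/2 × 3 = 24.615
  [11→15]: (6.10+3.03)/2 × 4 = 18.26
  Sum = 237.235 mcg/mL·h
IV tail: 3.03/0.175 = 17.314; AUC_iv,0→∞ = 237.235 + 17.314 = 254.549 mcg/mL·h
Trapezoidal AUC_0→7.5 (transdermal patch):
  [0→0.5]: (0.00+6.11)/2 × 0.5 = 1.5275
  [0.5→6.5]: (6.11+5.76)/2 × 6 = 35.61
  [6.5→7.5]: (5.76+4.84)/2 × 1 = 5.3
  Sum = 42.4375 mcg/mL·h
transdermal patch tail: 4.84/0.175 = 27.657; AUC_ev,0→∞ = 42.4375 + 27.657 = 70.0945 mcg/mL·h
F = (AUC_ev/D_ev)/(AUC_iv/D_iv) = (70.0945/62.5)/(254.549/25) = 1.121512/10.18196 = 0.1101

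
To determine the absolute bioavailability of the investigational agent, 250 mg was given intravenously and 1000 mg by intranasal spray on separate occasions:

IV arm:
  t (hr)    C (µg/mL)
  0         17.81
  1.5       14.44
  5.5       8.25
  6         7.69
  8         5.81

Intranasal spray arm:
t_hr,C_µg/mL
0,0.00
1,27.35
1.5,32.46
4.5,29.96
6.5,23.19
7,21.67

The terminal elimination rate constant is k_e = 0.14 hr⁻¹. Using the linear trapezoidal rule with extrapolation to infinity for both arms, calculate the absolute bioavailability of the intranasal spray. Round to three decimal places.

F = 0.664

Trapezoidal AUC_0→8 (IV):
  [0→1.5]: (17.81+14.44)/2 × 1.5 = 24.1875
  [1.5→5.5]: (14.44+8.25)/2 × 4 = 45.38
  [5.5→6]: (8.25+7.69)/2 × 0.5 = 3.985
  [6→8]: (7.69+5.81)/2 × 2 = 13.5
  Sum = 87.0525 µg/mL·hr
IV tail: 5.81/0.14 = 41.500; AUC_iv,0→∞ = 87.0525 + 41.500 = 128.5525 µg/mL·hr
Trapezoidal AUC_0→7 (intranasal spray):
  [0→1]: (0.00+27.35)/2 × 1 = 13.675
  [1→1.5]: (27.35+32.46)/2 × 0.5 = 14.9525
  [1.5→4.5]: (32.46+29.96)/2 × 3 = 93.63
  [4.5→6.5]: (29.96+23.19)/2 × 2 = 53.15
  [6.5→7]: (23.19+21.67)/2 × 0.5 = 11.215
  Sum = 186.6225 µg/mL·hr
intranasal spray tail: 21.67/0.14 = 154.786; AUC_ev,0→∞ = 186.6225 + 154.786 = 341.4085 µg/mL·hr
F = (AUC_ev/D_ev)/(AUC_iv/D_iv) = (341.4085/1000)/(128.5525/250) = 0.3414085/0.51421 = 0.6639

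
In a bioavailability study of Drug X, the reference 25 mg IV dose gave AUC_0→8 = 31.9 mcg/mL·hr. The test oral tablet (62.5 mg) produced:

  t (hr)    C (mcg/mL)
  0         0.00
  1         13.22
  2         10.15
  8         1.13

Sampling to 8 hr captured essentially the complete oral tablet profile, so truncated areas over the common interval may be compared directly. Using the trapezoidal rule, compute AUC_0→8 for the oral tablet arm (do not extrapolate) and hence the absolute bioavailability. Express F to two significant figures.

F = 0.65

Trapezoidal AUC_0→8 (oral tablet):
  [0→1]: (0.00+13.22)/2 × 1 = 6.61
  [1→2]: (13.22+10.15)/2 × 1 = 11.685
  [2→8]: (10.15+1.13)/2 × 6 = 33.84
  Sum = 52.135 mcg/mL·hr
F = (AUC_ev/D_ev)/(AUC_iv/D_iv) = (52.135/62.5)/(31.9/25) = 0.83416/1.276 = 0.6537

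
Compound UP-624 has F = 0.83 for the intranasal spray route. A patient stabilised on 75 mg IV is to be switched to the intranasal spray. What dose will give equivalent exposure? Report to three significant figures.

D_intranasal = 90.4 mg

For equal systemic exposure: F × D_ev = D_iv
D_ev = D_iv / F = 75 / 0.83 = 90.3614 mg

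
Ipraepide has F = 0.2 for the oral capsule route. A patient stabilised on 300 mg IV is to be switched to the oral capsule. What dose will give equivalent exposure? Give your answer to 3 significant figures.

For equal systemic exposure: F × D_ev = D_iv
D_ev = D_iv / F = 300 / 0.2 = 1500 mg

D_oral = 1500 mg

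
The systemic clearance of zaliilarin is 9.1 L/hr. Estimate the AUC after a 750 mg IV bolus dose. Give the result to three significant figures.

AUC_0→∞ = Dose_iv / CL
        = 750 / 9.1 = 82.4176 mg/L·hr

AUC = 82.4 mg/L·hr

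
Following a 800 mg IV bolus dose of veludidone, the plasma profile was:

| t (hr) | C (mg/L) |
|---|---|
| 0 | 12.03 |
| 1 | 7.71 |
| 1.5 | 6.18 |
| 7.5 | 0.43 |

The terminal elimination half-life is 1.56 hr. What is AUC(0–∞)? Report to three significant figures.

Trapezoidal AUC_0→7.5:
  [0→1]: (12.03+7.71)/2 × 1 = 9.87
  [1→1.5]: (7.71+6.18)/2 × 0.5 = 3.4725
  [1.5→7.5]: (6.18+0.43)/2 × 6 = 19.83
  Sum = 33.1725 mg/L·hr
k_e = ln2 / t½ = 0.693147 / 1.56 = 0.4443 hr^-1
Extrapolated tail: C_last / k_e = 0.43 / 0.4443 = 0.968
AUC_0→∞ = 33.1725 + 0.968 = 34.1405 mg/L·hr

AUC = 34.1 mg/L·hr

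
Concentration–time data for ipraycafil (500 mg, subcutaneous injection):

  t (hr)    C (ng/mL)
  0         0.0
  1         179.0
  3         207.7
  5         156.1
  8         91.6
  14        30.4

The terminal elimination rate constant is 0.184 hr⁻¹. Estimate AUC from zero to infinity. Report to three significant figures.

AUC = 1740 ng/mL·hr

Trapezoidal AUC_0→14:
  [0→1]: (0.0+179.0)/2 × 1 = 89.5
  [1→3]: (179.0+207.7)/2 × 2 = 386.7
  [3→5]: (207.7+156.1)/2 × 2 = 363.8
  [5→8]: (156.1+91.6)/2 × 3 = 371.55
  [8→14]: (91.6+30.4)/2 × 6 = 366.0
  Sum = 1577.55 ng/mL·hr
Extrapolated tail: C_last / k_e = 30.4 / 0.184 = 165.217
AUC_0→∞ = 1577.55 + 165.217 = 1742.767 ng/mL·hr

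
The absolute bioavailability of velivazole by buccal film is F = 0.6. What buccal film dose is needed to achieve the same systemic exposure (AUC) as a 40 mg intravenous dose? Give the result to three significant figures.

D_buccal = 66.7 mg

For equal systemic exposure: F × D_ev = D_iv
D_ev = D_iv / F = 40 / 0.6 = 66.6667 mg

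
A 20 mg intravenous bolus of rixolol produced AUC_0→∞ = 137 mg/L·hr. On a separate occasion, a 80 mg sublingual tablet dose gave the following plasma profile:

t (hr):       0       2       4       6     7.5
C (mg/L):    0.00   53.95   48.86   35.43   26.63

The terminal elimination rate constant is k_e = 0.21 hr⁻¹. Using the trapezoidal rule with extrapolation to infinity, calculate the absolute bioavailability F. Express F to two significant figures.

F = 0.76

Trapezoidal AUC_0→7.5 (sublingual tablet):
  [0→2]: (0.00+53.95)/2 × 2 = 53.95
  [2→4]: (53.95+48.86)/2 × 2 = 102.81
  [4→6]: (48.86+35.43)/2 × 2 = 84.29
  [6→7.5]: (35.43+26.63)/2 × 1.5 = 46.545
  Sum = 287.595 mg/L·hr
Tail: C_last/k_e = 26.63/0.21 = 126.810
AUC_0→∞ (sublingual tablet) = 287.595 + 126.810 = 414.405 mg/L·hr
F = (AUC_ev/D_ev)/(AUC_iv/D_iv) = (414.405/80)/(137/20) = 5.1800625/6.85 = 0.7562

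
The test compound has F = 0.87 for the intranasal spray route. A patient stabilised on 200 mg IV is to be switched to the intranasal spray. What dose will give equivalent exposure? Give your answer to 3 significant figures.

D_intranasal = 230 mg

For equal systemic exposure: F × D_ev = D_iv
D_ev = D_iv / F = 200 / 0.87 = 229.885 mg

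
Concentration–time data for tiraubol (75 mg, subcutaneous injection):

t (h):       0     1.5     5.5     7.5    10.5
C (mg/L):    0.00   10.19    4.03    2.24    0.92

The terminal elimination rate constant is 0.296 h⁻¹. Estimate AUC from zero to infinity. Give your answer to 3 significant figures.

AUC = 50.2 mg/L·h

Trapezoidal AUC_0→10.5:
  [0→1.5]: (0.00+10.19)/2 × 1.5 = 7.6425
  [1.5→5.5]: (10.19+4.03)/2 × 4 = 28.44
  [5.5→7.5]: (4.03+2.24)/2 × 2 = 6.27
  [7.5→10.5]: (2.24+0.92)/2 × 3 = 4.74
  Sum = 47.0925 mg/L·h
Extrapolated tail: C_last / k_e = 0.92 / 0.296 = 3.108
AUC_0→∞ = 47.0925 + 3.108 = 50.2005 mg/L·h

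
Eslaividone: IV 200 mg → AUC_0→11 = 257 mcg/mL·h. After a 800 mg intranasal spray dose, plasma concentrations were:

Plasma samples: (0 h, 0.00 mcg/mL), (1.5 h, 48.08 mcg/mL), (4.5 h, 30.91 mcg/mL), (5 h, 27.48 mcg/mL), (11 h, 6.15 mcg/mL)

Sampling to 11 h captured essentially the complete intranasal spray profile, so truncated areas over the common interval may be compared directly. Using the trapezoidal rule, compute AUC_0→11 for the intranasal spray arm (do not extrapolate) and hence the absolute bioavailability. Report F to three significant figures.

F = 0.263

Trapezoidal AUC_0→11 (intranasal spray):
  [0→1.5]: (0.00+48.08)/2 × 1.5 = 36.06
  [1.5→4.5]: (48.08+30.91)/2 × 3 = 118.485
  [4.5→5]: (30.91+27.48)/2 × 0.5 = 14.5975
  [5→11]: (27.48+6.15)/2 × 6 = 100.89
  Sum = 270.0325 mcg/mL·h
F = (AUC_ev/D_ev)/(AUC_iv/D_iv) = (270.0325/800)/(257/200) = 0.337541/1.285 = 0.2627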